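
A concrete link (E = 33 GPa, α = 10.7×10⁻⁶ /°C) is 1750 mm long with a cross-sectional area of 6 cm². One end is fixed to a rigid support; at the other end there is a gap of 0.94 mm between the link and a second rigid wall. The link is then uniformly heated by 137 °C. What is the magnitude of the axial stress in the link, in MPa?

σ ≈ 30.6 MPa (compressive)

If the wall were absent the link would grow by αΔT L = 10.7×10⁻⁶ × 137 × 1750 = 2.565 mm.
After closing the 0.94 mm clearance, 2.565 − 0.94 = 1.625 mm of expansion remains to be suppressed by the wall.
Compatibility: PL/(AE) = 1.625 mm, so σ = P/A = E × (1.625/1750) = 30.65 MPa.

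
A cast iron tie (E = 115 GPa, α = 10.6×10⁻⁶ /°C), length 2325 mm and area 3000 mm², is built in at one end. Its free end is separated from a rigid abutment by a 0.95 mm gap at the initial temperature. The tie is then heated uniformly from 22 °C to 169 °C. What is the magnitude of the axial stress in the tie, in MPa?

σ ≈ 132 MPa (compressive)

Unrestrained expansion: δ_free = αΔT L = 10.6×10⁻⁶ × 147 × 2325 = 3.623 mm.
The gap closes (δ_free > 0.95 mm) and the wall then resists a further 3.623 − 0.95 = 2.673 mm of expansion.
That suppressed elongation corresponds to σ = E·Δ/L = 115×10³ × 2.673/2325 = 132.2 MPa.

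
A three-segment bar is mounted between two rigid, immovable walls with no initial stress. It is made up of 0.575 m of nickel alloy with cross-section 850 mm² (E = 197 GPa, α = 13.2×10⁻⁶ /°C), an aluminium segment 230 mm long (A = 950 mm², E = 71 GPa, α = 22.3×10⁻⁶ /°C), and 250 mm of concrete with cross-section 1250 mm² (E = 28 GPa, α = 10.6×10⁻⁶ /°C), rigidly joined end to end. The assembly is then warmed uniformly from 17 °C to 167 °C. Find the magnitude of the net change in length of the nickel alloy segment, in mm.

|ΔL| ≈ 0.573 mm

With the walls removed the bar would change length by δ_free = Σ αᵢΔT Lᵢ = 13.2×10⁻⁶×150×575 + 22.3×10⁻⁶×150×230 + 10.6×10⁻⁶×150×250 = 2.305 mm.
The walls prevent any net length change, so an axial force P (same in every segment) develops. Compatibility: P · Σ Lᵢ/(AᵢEᵢ) = δ_free.
The series flexibility is Σ Lᵢ/(AᵢEᵢ) = 575/(850×197×10³) + 230/(950×71×10³) + 250/(1250×28×10³) = 1.399×10⁻⁵ mm/N.
P = 2.305 / 1.399×10⁻⁵ = 164800 N = 164.8 kN, compressive.
For the nickel alloy segment, free thermal change = 13.2×10⁻⁶×150×575 = 1.139 mm and elastic change from P = 164800×575/(850×197×10³) = 0.566 mm; these oppose, so the net change is 0.573 mm (segment lengthens).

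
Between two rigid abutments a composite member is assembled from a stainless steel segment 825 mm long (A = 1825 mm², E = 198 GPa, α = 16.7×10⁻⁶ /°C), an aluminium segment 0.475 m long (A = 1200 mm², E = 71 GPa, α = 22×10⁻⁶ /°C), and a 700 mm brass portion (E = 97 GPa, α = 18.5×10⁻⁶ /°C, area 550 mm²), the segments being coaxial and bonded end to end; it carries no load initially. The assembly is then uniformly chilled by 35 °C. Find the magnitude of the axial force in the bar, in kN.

If the supports were absent, the total length change would be Σ αᵢΔT Lᵢ = 16.7×10⁻⁶×35×825 + 22×10⁻⁶×35×475 + 18.5×10⁻⁶×35×700 = 1.301 mm.
The walls prevent any net length change, so an axial force P (same in every segment) develops. Compatibility: P · Σ Lᵢ/(AᵢEᵢ) = δ_free.
Σ Lᵢ/(AᵢEᵢ) = 825/(1825×198×10³) + 475/(1200×71×10³) + 700/(550×97×10³) = 2.098×10⁻⁵ mm/N.
P = 1.301 / 2.098×10⁻⁵ = 62020 N = 62.02 kN, tensile.

P ≈ 62 kN (tensile)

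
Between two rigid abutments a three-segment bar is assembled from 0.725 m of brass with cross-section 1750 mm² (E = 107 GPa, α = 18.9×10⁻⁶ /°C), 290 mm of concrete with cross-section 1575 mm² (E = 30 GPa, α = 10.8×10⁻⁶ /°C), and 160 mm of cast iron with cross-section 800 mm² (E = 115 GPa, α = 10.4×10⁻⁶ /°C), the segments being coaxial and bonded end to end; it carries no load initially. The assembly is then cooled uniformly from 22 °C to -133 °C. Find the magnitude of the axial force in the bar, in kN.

P ≈ 244 kN (tensile)

Free thermal contraction of the whole bar: Σ αᵢΔT Lᵢ = 18.9×10⁻⁶×155×725 + 10.8×10⁻⁶×155×290 + 10.4×10⁻⁶×155×160 = 2.867 mm.
The walls prevent any net length change, so an axial force P (same in every segment) develops. Compatibility: P · Σ Lᵢ/(AᵢEᵢ) = δ_free.
The series flexibility is Σ Lᵢ/(AᵢEᵢ) = 725/(1750×107×10³) + 290/(1575×30×10³) + 160/(800×115×10³) = 1.175×10⁻⁵ mm/N.
So P = 2.867 / 1.175×10⁻⁵ = 244.1 kN, tensile.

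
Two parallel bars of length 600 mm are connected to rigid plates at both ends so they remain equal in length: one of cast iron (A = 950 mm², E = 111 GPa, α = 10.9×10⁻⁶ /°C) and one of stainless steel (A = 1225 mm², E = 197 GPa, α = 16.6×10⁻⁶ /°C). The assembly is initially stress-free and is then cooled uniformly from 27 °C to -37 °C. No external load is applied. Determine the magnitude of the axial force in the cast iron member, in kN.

P ≈ 26.8 kN (compressive in the cast iron)

Equilibrium of a rigid end plate with no external load gives equal and opposite internal forces ±P in the two members. Since α_{stainless steel} > α_{cast iron}, cooling drives the stainless steel into tension and the cast iron into compression.
Setting the final lengths equal and cancelling L: (α₁ − α₂)ΔT = P/(A₁E₁) + P/(A₂E₂).
|α₁ − α₂|·ΔT = 5.7×10⁻⁶ × 64 = 0.0003648.
1/(A₁E₁) + 1/(A₂E₂) = 1/(950×111×10³) + 1/(1225×197×10³) = 1.363×10⁻⁸ N⁻¹.
P = 0.0003648 / 1.363×10⁻⁸ = 26770 N = 26.77 kN.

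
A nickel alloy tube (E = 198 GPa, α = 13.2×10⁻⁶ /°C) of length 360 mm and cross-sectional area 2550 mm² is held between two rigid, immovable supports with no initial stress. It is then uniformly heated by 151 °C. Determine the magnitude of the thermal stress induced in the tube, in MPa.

With length fixed, the mechanical strain must cancel the thermal strain αΔT = 13.2×10⁻⁶ × 151 = 1993.2×10⁻⁶.
σ = EαΔT = 198×10³ × 13.2×10⁻⁶ × 151 = 394.7 MPa (compressive; the tube is trying to expand).

σ ≈ 395 MPa (compressive)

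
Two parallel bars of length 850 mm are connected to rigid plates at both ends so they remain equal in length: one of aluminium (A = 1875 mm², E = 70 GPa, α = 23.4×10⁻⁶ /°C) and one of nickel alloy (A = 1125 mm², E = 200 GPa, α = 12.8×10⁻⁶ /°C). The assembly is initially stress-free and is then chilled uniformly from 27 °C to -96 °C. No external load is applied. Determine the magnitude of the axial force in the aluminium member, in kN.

P ≈ 108 kN (tensile in the aluminium)

Equilibrium of a rigid end plate with no external load gives equal and opposite internal forces ±P in the two members. Since α_{aluminium} > α_{nickel alloy}, cooling drives the aluminium into tension and the nickel alloy into compression.
Equating the net (thermal + elastic) strains gives |α₁ − α₂|·ΔT = P·[1/(A₁E₁) + 1/(A₂E₂)].
|α₁ − α₂|·ΔT = 10.6×10⁻⁶ × 123 = 0.001304.
1/(A₁E₁) + 1/(A₂E₂) = 1/(1875×70×10³) + 1/(1125×200×10³) = 1.206×10⁻⁸ N⁻¹.
So P = 0.001304 / 1.206×10⁻⁸ = 108.1 kN.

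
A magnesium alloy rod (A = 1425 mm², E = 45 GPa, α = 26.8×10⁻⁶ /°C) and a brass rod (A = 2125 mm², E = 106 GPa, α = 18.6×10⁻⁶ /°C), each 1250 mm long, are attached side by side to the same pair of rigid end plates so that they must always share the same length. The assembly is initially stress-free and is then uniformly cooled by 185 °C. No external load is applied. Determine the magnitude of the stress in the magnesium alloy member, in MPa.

Equilibrium of a rigid end plate with no external load gives equal and opposite internal forces ±P in the two members. Since α_{magnesium alloy} > α_{brass}, cooling drives the magnesium alloy into tension and the brass into compression.
Equating the net (thermal + elastic) strains gives |α₁ − α₂|·ΔT = P·[1/(A₁E₁) + 1/(A₂E₂)].
|α₁ − α₂|·ΔT = 8.2×10⁻⁶ × 185 = 0.001517.
1/(A₁E₁) + 1/(A₂E₂) = 1/(1425×45×10³) + 1/(2125×106×10³) = 2.003×10⁻⁸ N⁻¹.
So P = 0.001517 / 2.003×10⁻⁸ = 75.72 kN.
σ_{magnesium alloy} = P/A₁ = 75720/1425 = 53.14 MPa, tensile.

σ ≈ 53.1 MPa (tensile)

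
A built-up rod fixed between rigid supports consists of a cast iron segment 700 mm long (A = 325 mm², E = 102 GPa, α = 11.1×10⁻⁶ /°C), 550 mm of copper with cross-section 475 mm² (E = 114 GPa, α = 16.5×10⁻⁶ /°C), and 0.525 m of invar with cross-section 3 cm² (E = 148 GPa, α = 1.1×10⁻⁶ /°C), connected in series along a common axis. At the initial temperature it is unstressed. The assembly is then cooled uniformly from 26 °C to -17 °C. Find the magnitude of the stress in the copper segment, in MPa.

σ ≈ 36.6 MPa (tensile)

With the walls removed the bar would change length by δ_free = Σ αᵢΔT Lᵢ = 11.1×10⁻⁶×43×700 + 16.5×10⁻⁶×43×550 + 1.1×10⁻⁶×43×525 = 0.7492 mm.
Since the ends are fixed, an axial force P builds up, equal in every segment, with P · Σ Lᵢ/(AᵢEᵢ) = δ_free.
Σ Lᵢ/(AᵢEᵢ) = 700/(325×102×10³) + 550/(475×114×10³) + 525/(300×148×10³) = 4.31×10⁻⁵ mm/N.
P = 0.7492 / 4.31×10⁻⁵ = 17380 N = 17.38 kN, tensile.
σ_{copper} = P / A = 17380 / 475 = 36.6 MPa.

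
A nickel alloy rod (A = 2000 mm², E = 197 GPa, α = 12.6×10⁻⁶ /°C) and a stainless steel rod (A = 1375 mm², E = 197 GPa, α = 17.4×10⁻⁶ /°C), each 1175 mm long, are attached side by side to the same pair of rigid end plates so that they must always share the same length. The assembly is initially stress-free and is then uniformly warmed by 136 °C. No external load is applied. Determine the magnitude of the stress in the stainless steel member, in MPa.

The stainless steel has the larger α, so on heating it would change length more than the nickel alloy if both were free. The rigid plates force a common final length, so the stainless steel is put into compression and the nickel alloy into tension, with equal and opposite forces P (no external load).
Setting the final lengths equal and cancelling L: (α₁ − α₂)ΔT = P/(A₁E₁) + P/(A₂E₂).
|α₁ − α₂|·ΔT = 4.8×10⁻⁶ × 136 = 0.0006528.
1/(A₁E₁) + 1/(A₂E₂) = 1/(2000×197×10³) + 1/(1375×197×10³) = 6.23×10⁻⁹ N⁻¹.
P = 0.0006528 / 6.23×10⁻⁹ = 104800 N = 104.8 kN.
σ_{stainless steel} = P/A₂ = 104800/1375 = 76.21 MPa, compressive.

σ ≈ 76.2 MPa (compressive)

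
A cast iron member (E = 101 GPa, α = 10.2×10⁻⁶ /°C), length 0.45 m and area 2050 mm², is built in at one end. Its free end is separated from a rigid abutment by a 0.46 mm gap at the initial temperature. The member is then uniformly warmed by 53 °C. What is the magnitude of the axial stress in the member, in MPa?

Unrestrained expansion: δ_free = αΔT L = 10.2×10⁻⁶ × 53 × 450 = 0.2433 mm.
Since δ_free = 0.243 mm is less than the 0.46 mm gap, the member never touches the wall. No axial force develops.

σ ≈ 0 MPa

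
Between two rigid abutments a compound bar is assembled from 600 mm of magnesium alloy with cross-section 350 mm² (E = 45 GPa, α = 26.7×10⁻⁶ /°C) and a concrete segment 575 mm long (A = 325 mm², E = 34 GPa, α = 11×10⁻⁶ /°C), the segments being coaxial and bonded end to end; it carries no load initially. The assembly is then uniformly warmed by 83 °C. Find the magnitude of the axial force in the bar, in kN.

P ≈ 20.6 kN (compressive)

If the supports were absent, the total length change would be Σ αᵢΔT Lᵢ = 26.7×10⁻⁶×83×600 + 11×10⁻⁶×83×575 = 1.855 mm.
Since the ends are fixed, an axial force P builds up, equal in every segment, with P · Σ Lᵢ/(AᵢEᵢ) = δ_free.
Σ Lᵢ/(AᵢEᵢ) = 600/(350×45×10³) + 575/(325×34×10³) = 9.013×10⁻⁵ mm/N.
So P = 1.855 / 9.013×10⁻⁵ = 20.58 kN, compressive.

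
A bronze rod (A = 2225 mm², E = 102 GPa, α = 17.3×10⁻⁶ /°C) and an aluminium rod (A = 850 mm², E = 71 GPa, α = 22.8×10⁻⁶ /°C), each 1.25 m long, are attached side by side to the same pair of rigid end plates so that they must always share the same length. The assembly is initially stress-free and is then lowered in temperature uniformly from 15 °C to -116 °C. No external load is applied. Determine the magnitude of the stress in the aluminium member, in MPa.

σ ≈ 40.4 MPa (tensile)

Both members must finish at the same length. With the larger α, the aluminium tends to over-contract; the plates restrain it, putting the aluminium in tension and the bronze in compression. With no external load the two internal forces are equal and opposite, magnitude P.
Equating the net (thermal + elastic) strains gives |α₁ − α₂|·ΔT = P·[1/(A₁E₁) + 1/(A₂E₂)].
|α₁ − α₂|·ΔT = 5.5×10⁻⁶ × 131 = 0.0007205.
1/(A₁E₁) + 1/(A₂E₂) = 1/(2225×102×10³) + 1/(850×71×10³) = 2.098×10⁻⁸ N⁻¹.
P = 0.0007205 / 2.098×10⁻⁸ = 34350 N = 34.35 kN.
σ_{aluminium} = P/A₂ = 34350/850 = 40.41 MPa, tensile.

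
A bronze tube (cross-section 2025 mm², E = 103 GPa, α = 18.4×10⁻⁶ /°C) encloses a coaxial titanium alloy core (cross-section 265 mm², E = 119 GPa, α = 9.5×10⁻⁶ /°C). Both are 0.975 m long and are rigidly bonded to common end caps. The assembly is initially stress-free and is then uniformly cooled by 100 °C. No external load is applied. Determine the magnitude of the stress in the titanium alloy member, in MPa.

Equilibrium of a rigid end plate with no external load gives equal and opposite internal forces ±P in the two members. Since α_{bronze} > α_{titanium alloy}, cooling drives the bronze into tension and the titanium alloy into compression.
Setting the final lengths equal and cancelling L: (α₁ − α₂)ΔT = P/(A₁E₁) + P/(A₂E₂).
|α₁ − α₂|·ΔT = 8.9×10⁻⁶ × 100 = 0.00089.
1/(A₁E₁) + 1/(A₂E₂) = 1/(2025×103×10³) + 1/(265×119×10³) = 3.651×10⁻⁸ N⁻¹.
So P = 0.00089 / 3.651×10⁻⁸ = 24.38 kN.
σ_{titanium alloy} = P/A₂ = 24380/265 = 92 MPa, compressive.

σ ≈ 92 MPa (compressive)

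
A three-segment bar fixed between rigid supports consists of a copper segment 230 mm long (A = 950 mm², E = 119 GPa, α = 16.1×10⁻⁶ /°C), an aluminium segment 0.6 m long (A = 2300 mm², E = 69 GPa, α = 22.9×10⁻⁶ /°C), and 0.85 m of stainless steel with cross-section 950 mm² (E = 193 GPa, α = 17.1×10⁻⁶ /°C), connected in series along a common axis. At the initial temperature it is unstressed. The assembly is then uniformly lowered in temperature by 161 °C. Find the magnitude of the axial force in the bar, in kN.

Free thermal contraction of the whole bar: Σ αᵢΔT Lᵢ = 16.1×10⁻⁶×161×230 + 22.9×10⁻⁶×161×600 + 17.1×10⁻⁶×161×850 = 5.148 mm.
The rigid supports impose zero overall length change; the single axial force P common to all segments must satisfy P Σ Lᵢ/(AᵢEᵢ) = δ_free.
The series flexibility is Σ Lᵢ/(AᵢEᵢ) = 230/(950×119×10³) + 600/(2300×69×10³) + 850/(950×193×10³) = 1.045×10⁻⁵ mm/N.
P = 5.148 / 1.045×10⁻⁵ = 492600 N = 492.6 kN, tensile.

P ≈ 493 kN (tensile)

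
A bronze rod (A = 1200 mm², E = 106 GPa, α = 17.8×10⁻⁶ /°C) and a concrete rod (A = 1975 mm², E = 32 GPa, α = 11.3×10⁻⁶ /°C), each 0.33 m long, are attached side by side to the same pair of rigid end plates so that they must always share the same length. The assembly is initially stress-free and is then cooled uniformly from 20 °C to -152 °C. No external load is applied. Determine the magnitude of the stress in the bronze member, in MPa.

Both members must finish at the same length. With the larger α, the bronze tends to over-contract; the plates restrain it, putting the bronze in tension and the concrete in compression. With no external load the two internal forces are equal and opposite, magnitude P.
Setting the final lengths equal and cancelling L: (α₁ − α₂)ΔT = P/(A₁E₁) + P/(A₂E₂).
|α₁ − α₂|·ΔT = 6.5×10⁻⁶ × 172 = 0.001118.
1/(A₁E₁) + 1/(A₂E₂) = 1/(1200×106×10³) + 1/(1975×32×10³) = 2.368×10⁻⁸ N⁻¹.
P = 0.001118 / 2.368×10⁻⁸ = 47200 N = 47.2 kN.
σ_{bronze} = P/A₁ = 47200/1200 = 39.34 MPa, tensile.

σ ≈ 39.3 MPa (tensile)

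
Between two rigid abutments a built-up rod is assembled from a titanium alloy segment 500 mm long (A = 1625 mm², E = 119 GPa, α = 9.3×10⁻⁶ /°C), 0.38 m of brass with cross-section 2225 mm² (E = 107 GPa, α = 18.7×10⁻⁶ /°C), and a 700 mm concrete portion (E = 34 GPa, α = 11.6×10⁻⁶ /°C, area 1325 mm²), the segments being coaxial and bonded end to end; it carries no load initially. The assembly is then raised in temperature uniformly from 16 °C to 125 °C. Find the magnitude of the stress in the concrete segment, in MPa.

Free thermal expansion of the whole bar: Σ αᵢΔT Lᵢ = 9.3×10⁻⁶×109×500 + 18.7×10⁻⁶×109×380 + 11.6×10⁻⁶×109×700 = 2.166 mm.
The rigid supports impose zero overall length change; the single axial force P common to all segments must satisfy P Σ Lᵢ/(AᵢEᵢ) = δ_free.
Σ Lᵢ/(AᵢEᵢ) = 500/(1625×119×10³) + 380/(2225×107×10³) + 700/(1325×34×10³) = 1.972×10⁻⁵ mm/N.
So P = 2.166 / 1.972×10⁻⁵ = 109.9 kN, compressive.
σ_{concrete} = P / A = 109900 / 1325 = 82.91 MPa.

σ ≈ 82.9 MPa (compressive)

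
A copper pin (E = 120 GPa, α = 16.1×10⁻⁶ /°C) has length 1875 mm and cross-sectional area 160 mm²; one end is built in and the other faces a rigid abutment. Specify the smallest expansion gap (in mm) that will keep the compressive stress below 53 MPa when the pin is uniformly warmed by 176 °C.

g ≈ 4.48 mm

With no wall the pin would lengthen by αΔT L = 16.1×10⁻⁶ × 176 × 1875 = 5.313 mm.
A stress of 53 MPa corresponds to the wall pushing the pin back by σL/E = 53×1875/(120×10³) = 0.8281 mm.
So the gap has to take up the difference, g_min = δ_free − σL/E = 5.313 − 0.8281 = 4.485 mm.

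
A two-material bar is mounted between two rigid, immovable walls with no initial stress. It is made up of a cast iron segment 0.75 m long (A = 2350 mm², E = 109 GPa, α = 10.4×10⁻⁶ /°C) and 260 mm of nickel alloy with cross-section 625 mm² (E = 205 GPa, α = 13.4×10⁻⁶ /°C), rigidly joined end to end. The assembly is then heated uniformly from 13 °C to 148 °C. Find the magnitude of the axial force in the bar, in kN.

P ≈ 307 kN (compressive)

Free thermal expansion of the whole bar: Σ αᵢΔT Lᵢ = 10.4×10⁻⁶×135×750 + 13.4×10⁻⁶×135×260 = 1.523 mm.
Since the ends are fixed, an axial force P builds up, equal in every segment, with P · Σ Lᵢ/(AᵢEᵢ) = δ_free.
Σ Lᵢ/(AᵢEᵢ) = 750/(2350×109×10³) + 260/(625×205×10³) = 4.957×10⁻⁶ mm/N.
So P = 1.523 / 4.957×10⁻⁶ = 307.3 kN, compressive.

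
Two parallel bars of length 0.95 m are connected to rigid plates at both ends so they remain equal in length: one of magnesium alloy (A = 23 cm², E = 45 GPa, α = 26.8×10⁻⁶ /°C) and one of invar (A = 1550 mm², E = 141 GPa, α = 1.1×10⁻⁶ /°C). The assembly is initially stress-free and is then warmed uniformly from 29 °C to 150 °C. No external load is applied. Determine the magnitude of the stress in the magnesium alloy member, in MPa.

σ ≈ 95 MPa (compressive)

The magnesium alloy has the larger α, so on heating it would change length more than the invar if both were free. The rigid plates force a common final length, so the magnesium alloy is put into compression and the invar into tension, with equal and opposite forces P (no external load).
Equating the net (thermal + elastic) strains gives |α₁ − α₂|·ΔT = P·[1/(A₁E₁) + 1/(A₂E₂)].
|α₁ − α₂|·ΔT = 25.7×10⁻⁶ × 121 = 0.00311.
1/(A₁E₁) + 1/(A₂E₂) = 1/(2300×45×10³) + 1/(1550×141×10³) = 1.424×10⁻⁸ N⁻¹.
So P = 0.00311 / 1.424×10⁻⁸ = 218.4 kN.
σ_{magnesium alloy} = P/A₁ = 218400/2300 = 94.96 MPa, compressive.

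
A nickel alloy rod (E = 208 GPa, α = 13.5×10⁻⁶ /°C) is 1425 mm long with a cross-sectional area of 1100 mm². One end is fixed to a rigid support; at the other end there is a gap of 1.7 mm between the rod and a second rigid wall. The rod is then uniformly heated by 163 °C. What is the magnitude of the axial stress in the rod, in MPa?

σ ≈ 210 MPa (compressive)

If the wall were absent the rod would grow by αΔT L = 13.5×10⁻⁶ × 163 × 1425 = 3.136 mm.
This exceeds the 1.7 mm gap, so the wall pushes back. The portion of expansion that must be recovered elastically is δ_free − gap = 3.136 − 1.7 = 1.436 mm.
That suppressed elongation corresponds to σ = E·Δ/L = 208×10³ × 1.436/1425 = 209.6 MPa.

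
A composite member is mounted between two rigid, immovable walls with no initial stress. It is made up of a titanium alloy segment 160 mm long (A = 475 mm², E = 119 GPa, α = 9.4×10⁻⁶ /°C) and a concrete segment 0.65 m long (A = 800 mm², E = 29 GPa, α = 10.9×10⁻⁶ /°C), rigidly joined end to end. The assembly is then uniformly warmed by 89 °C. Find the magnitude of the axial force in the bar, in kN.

If the supports were absent, the total length change would be Σ αᵢΔT Lᵢ = 9.4×10⁻⁶×89×160 + 10.9×10⁻⁶×89×650 = 0.7644 mm.
The walls prevent any net length change, so an axial force P (same in every segment) develops. Compatibility: P · Σ Lᵢ/(AᵢEᵢ) = δ_free.
The series flexibility is Σ Lᵢ/(AᵢEᵢ) = 160/(475×119×10³) + 650/(800×29×10³) = 3.085×10⁻⁵ mm/N.
So P = 0.7644 / 3.085×10⁻⁵ = 24.78 kN, compressive.

P ≈ 24.8 kN (compressive)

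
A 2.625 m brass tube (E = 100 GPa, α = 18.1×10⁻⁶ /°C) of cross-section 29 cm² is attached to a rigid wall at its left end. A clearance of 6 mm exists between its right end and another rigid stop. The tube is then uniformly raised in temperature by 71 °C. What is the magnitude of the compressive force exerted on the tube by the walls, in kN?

P ≈ 0 kN

If the wall were absent the tube would grow by αΔT L = 18.1×10⁻⁶ × 71 × 2625 = 3.373 mm.
Since δ_free = 3.37 mm is less than the 6 mm gap, the tube never touches the wall. No axial force develops.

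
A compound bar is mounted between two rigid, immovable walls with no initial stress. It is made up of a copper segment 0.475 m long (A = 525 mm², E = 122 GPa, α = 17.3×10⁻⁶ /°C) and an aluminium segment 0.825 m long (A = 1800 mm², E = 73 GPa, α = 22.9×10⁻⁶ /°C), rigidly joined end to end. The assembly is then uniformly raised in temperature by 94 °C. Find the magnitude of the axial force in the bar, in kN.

P ≈ 186 kN (compressive)

With the walls removed the bar would change length by δ_free = Σ αᵢΔT Lᵢ = 17.3×10⁻⁶×94×475 + 22.9×10⁻⁶×94×825 = 2.548 mm.
The walls prevent any net length change, so an axial force P (same in every segment) develops. Compatibility: P · Σ Lᵢ/(AᵢEᵢ) = δ_free.
Σ Lᵢ/(AᵢEᵢ) = 475/(525×122×10³) + 825/(1800×73×10³) = 1.369×10⁻⁵ mm/N.
So P = 2.548 / 1.369×10⁻⁵ = 186.1 kN, compressive.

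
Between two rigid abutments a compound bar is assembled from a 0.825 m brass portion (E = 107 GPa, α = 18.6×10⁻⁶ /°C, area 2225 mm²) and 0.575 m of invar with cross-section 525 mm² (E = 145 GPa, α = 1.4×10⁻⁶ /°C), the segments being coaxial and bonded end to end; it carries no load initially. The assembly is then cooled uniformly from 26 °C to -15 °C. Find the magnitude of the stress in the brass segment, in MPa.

σ ≈ 27 MPa (tensile)

Free thermal contraction of the whole bar: Σ αᵢΔT Lᵢ = 18.6×10⁻⁶×41×825 + 1.4×10⁻⁶×41×575 = 0.6622 mm.
Since the ends are fixed, an axial force P builds up, equal in every segment, with P · Σ Lᵢ/(AᵢEᵢ) = δ_free.
Σ Lᵢ/(AᵢEᵢ) = 825/(2225×107×10³) + 575/(525×145×10³) = 1.102×10⁻⁵ mm/N.
Hence P = δ_free / Σ(L/AE) = 0.6622/1.102×10⁻⁵ = 60.09 kN (tensile).
σ_{brass} = P / A = 60090 / 2225 = 27.01 MPa.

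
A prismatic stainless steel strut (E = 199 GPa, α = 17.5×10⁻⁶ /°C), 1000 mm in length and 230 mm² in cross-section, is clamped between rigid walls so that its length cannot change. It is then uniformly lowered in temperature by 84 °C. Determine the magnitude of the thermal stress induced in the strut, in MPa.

σ ≈ 293 MPa (tensile)

With length fixed, the mechanical strain must cancel the thermal strain αΔT = 17.5×10⁻⁶ × 84 = 1470×10⁻⁶.
σ = EαΔT = 199×10³ × 17.5×10⁻⁶ × 84 = 292.5 MPa (tensile; the strut is trying to contract).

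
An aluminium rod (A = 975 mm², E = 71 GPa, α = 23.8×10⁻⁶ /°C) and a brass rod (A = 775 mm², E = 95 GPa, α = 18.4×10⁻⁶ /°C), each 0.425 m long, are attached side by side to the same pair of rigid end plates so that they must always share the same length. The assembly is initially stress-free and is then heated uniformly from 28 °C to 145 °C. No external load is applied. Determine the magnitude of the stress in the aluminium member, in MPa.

The aluminium has the larger α, so on heating it would change length more than the brass if both were free. The rigid plates force a common final length, so the aluminium is put into compression and the brass into tension, with equal and opposite forces P (no external load).
Compatibility of the two members (thermal + elastic change equal): (α₁ − α₂)ΔT = P·[1/(A₁E₁) + 1/(A₂E₂)].
|α₁ − α₂|·ΔT = 5.4×10⁻⁶ × 117 = 0.0006318.
1/(A₁E₁) + 1/(A₂E₂) = 1/(975×71×10³) + 1/(775×95×10³) = 2.803×10⁻⁸ N⁻¹.
P = 0.0006318 / 2.803×10⁻⁸ = 22540 N = 22.54 kN.
σ_{aluminium} = P/A₁ = 22540/975 = 23.12 MPa, compressive.

σ ≈ 23.1 MPa (compressive)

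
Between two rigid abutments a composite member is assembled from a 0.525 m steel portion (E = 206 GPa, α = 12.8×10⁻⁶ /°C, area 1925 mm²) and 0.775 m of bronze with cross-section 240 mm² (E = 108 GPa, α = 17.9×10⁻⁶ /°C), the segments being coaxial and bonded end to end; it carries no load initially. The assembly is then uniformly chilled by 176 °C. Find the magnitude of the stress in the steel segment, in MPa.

σ ≈ 60.3 MPa (tensile)

If the supports were absent, the total length change would be Σ αᵢΔT Lᵢ = 12.8×10⁻⁶×176×525 + 17.9×10⁻⁶×176×775 = 3.624 mm.
The rigid supports impose zero overall length change; the single axial force P common to all segments must satisfy P Σ Lᵢ/(AᵢEᵢ) = δ_free.
Σ Lᵢ/(AᵢEᵢ) = 525/(1925×206×10³) + 775/(240×108×10³) = 3.122×10⁻⁵ mm/N.
Hence P = δ_free / Σ(L/AE) = 3.624/3.122×10⁻⁵ = 116.1 kN (tensile).
σ_{steel} = P / A = 116100 / 1925 = 60.3 MPa.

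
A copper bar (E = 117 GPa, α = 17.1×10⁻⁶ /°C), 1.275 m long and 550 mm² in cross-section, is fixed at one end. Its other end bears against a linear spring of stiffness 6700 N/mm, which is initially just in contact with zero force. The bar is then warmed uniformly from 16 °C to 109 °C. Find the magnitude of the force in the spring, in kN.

If the spring were absent the bar would lengthen by αΔT L = 17.1×10⁻⁶ × 93 × 1275 = 2.028 mm.
Let P be the compressive force at the spring. The bar shortens elastically by PL/(AE) and the spring compresses by P/k; together these equal δ_free.
So P = δ_free / [L/(AE) + 1/k] = 2.028 / [ 1275/(550×117×10³) + 1/(6700) ].
P = 2.028 / 0.0001691 = 11990 N.

P ≈ 12 kN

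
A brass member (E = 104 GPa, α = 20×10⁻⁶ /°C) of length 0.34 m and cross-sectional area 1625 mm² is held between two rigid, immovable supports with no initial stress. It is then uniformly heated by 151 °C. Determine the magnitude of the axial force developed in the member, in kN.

P ≈ 510 kN (compressive)

Full restraint means ε = 0, so the stress is σ = EαΔT = 104×10³ × 20×10⁻⁶ × 151 = 314.1 MPa.
Axial force P = σA = 314.1 × 1625 = 510400 N = 510.4 kN, compressive.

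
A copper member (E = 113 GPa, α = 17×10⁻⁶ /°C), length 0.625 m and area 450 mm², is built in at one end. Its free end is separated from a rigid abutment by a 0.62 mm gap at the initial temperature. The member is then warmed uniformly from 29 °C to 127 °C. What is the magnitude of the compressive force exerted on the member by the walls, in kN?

Unrestrained expansion: δ_free = αΔT L = 17×10⁻⁶ × 98 × 625 = 1.041 mm.
The gap closes (δ_free > 0.62 mm) and the wall then resists a further 1.041 − 0.62 = 0.4213 mm of expansion.
That suppressed elongation corresponds to σ = E·Δ/L = 113×10³ × 0.4213/625 = 76.16 MPa.
Force on the wall = σA = 76.16 × 450 mm² = 34.27 kN.

P ≈ 34.3 kN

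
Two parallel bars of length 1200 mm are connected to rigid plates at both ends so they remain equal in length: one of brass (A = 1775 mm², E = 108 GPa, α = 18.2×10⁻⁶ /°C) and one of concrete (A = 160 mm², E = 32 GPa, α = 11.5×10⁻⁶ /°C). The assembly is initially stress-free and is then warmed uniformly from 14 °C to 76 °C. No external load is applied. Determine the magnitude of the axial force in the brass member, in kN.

Equilibrium of a rigid end plate with no external load gives equal and opposite internal forces ±P in the two members. Since α_{brass} > α_{concrete}, heating drives the brass into compression and the concrete into tension.
Equating the net (thermal + elastic) strains gives |α₁ − α₂|·ΔT = P·[1/(A₁E₁) + 1/(A₂E₂)].
|α₁ − α₂|·ΔT = 6.7×10⁻⁶ × 62 = 0.0004154.
1/(A₁E₁) + 1/(A₂E₂) = 1/(1775×108×10³) + 1/(160×32×10³) = 2.005×10⁻⁷ N⁻¹.
P = 0.0004154 / 2.005×10⁻⁷ = 2072 N = 2.072 kN.

P ≈ 2.07 kN (compressive in the brass)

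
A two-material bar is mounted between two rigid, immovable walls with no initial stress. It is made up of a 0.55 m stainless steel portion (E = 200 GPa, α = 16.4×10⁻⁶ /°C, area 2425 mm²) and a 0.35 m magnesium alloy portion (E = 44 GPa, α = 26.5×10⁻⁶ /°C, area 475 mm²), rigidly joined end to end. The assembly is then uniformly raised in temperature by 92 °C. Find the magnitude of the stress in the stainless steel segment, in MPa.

σ ≈ 38.8 MPa (compressive)

With the walls removed the bar would change length by δ_free = Σ αᵢΔT Lᵢ = 16.4×10⁻⁶×92×550 + 26.5×10⁻⁶×92×350 = 1.683 mm.
The walls prevent any net length change, so an axial force P (same in every segment) develops. Compatibility: P · Σ Lᵢ/(AᵢEᵢ) = δ_free.
The series flexibility is Σ Lᵢ/(AᵢEᵢ) = 550/(2425×200×10³) + 350/(475×44×10³) = 1.788×10⁻⁵ mm/N.
P = 1.683 / 1.788×10⁻⁵ = 94130 N = 94.13 kN, compressive.
σ_{stainless steel} = P / A = 94130 / 2425 = 38.82 MPa.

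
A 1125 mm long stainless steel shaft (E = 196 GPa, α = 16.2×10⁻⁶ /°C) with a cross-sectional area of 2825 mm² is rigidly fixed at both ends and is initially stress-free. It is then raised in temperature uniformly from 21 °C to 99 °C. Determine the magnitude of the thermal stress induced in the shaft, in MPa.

The supports are rigid, so the total axial strain is zero. The restrained thermal strain is ε = αΔT = 16.2×10⁻⁶ × 78 = 1263.6×10⁻⁶.
σ = EαΔT = 196×10³ × 16.2×10⁻⁶ × 78 = 247.7 MPa (compressive; the shaft is trying to expand).

σ ≈ 248 MPa (compressive)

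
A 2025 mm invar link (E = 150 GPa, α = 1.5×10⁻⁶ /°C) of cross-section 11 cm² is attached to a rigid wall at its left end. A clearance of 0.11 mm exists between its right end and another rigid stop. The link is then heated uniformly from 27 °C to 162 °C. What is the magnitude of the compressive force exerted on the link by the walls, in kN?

If the wall were absent the link would grow by αΔT L = 1.5×10⁻⁶ × 135 × 2025 = 0.4101 mm.
This exceeds the 0.11 mm gap, so the wall pushes back. The portion of expansion that must be recovered elastically is δ_free − gap = 0.4101 − 0.11 = 0.3001 mm.
Compatibility: PL/(AE) = 0.3001 mm, so σ = P/A = E × (0.3001/2025) = 22.23 MPa.
P = σA = 22.23 × 1100 = 24.45 kN.

P ≈ 24.4 kN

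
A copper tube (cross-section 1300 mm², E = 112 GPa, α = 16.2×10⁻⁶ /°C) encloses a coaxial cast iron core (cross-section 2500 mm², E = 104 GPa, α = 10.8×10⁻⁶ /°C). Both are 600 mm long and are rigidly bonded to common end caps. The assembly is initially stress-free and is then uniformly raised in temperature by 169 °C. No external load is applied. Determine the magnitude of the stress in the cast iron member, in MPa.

σ ≈ 34.1 MPa (tensile)

Both members must finish at the same length. With the larger α, the copper tends to over-expand; the plates restrain it, putting the copper in compression and the cast iron in tension. With no external load the two internal forces are equal and opposite, magnitude P.
Compatibility of the two members (thermal + elastic change equal): (α₁ − α₂)ΔT = P·[1/(A₁E₁) + 1/(A₂E₂)].
|α₁ − α₂|·ΔT = 5.4×10⁻⁶ × 169 = 0.0009126.
1/(A₁E₁) + 1/(A₂E₂) = 1/(1300×112×10³) + 1/(2500×104×10³) = 1.071×10⁻⁸ N⁻¹.
P = 0.0009126 / 1.071×10⁻⁸ = 85180 N = 85.18 kN.
σ_{cast iron} = P/A₂ = 85180/2500 = 34.07 MPa, tensile.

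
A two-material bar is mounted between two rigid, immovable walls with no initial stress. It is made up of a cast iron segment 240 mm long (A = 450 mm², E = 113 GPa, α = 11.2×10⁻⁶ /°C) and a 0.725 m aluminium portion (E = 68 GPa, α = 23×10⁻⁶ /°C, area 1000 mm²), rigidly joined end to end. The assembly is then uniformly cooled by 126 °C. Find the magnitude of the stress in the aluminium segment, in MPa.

If the supports were absent, the total length change would be Σ αᵢΔT Lᵢ = 11.2×10⁻⁶×126×240 + 23×10⁻⁶×126×725 = 2.44 mm.
Since the ends are fixed, an axial force P builds up, equal in every segment, with P · Σ Lᵢ/(AᵢEᵢ) = δ_free.
The series flexibility is Σ Lᵢ/(AᵢEᵢ) = 240/(450×113×10³) + 725/(1000×68×10³) = 1.538×10⁻⁵ mm/N.
Hence P = δ_free / Σ(L/AE) = 2.44/1.538×10⁻⁵ = 158.6 kN (tensile).
σ_{aluminium} = P / A = 158600 / 1000 = 158.6 MPa.

σ ≈ 159 MPa (tensile)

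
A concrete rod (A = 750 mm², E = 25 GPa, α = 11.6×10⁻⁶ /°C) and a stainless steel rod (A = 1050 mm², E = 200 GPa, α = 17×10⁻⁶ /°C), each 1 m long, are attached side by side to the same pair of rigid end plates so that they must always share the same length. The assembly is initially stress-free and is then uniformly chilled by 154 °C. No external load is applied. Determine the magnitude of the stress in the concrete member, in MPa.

The stainless steel has the larger α, so on cooling it would change length more than the concrete if both were free. The rigid plates force a common final length, so the stainless steel is put into tension and the concrete into compression, with equal and opposite forces P (no external load).
Compatibility of the two members (thermal + elastic change equal): (α₁ − α₂)ΔT = P·[1/(A₁E₁) + 1/(A₂E₂)].
|α₁ − α₂|·ΔT = 5.4×10⁻⁶ × 154 = 0.0008316.
1/(A₁E₁) + 1/(A₂E₂) = 1/(750×25×10³) + 1/(1050×200×10³) = 5.81×10⁻⁸ N⁻¹.
P = 0.0008316 / 5.81×10⁻⁸ = 14310 N = 14.31 kN.
σ_{concrete} = P/A₁ = 14310/750 = 19.09 MPa, compressive.

σ ≈ 19.1 MPa (compressive)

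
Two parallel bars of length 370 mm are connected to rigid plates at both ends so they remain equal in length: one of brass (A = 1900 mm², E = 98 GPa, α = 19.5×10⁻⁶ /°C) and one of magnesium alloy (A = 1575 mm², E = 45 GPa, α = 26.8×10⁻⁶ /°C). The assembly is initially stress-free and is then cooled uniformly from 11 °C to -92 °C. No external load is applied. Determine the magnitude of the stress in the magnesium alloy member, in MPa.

σ ≈ 24.5 MPa (tensile)

Both members must finish at the same length. With the larger α, the magnesium alloy tends to over-contract; the plates restrain it, putting the magnesium alloy in tension and the brass in compression. With no external load the two internal forces are equal and opposite, magnitude P.
Setting the final lengths equal and cancelling L: (α₁ − α₂)ΔT = P/(A₁E₁) + P/(A₂E₂).
|α₁ − α₂|·ΔT = 7.3×10⁻⁶ × 103 = 0.0007519.
1/(A₁E₁) + 1/(A₂E₂) = 1/(1900×98×10³) + 1/(1575×45×10³) = 1.948×10⁻⁸ N⁻¹.
So P = 0.0007519 / 1.948×10⁻⁸ = 38.6 kN.
σ_{magnesium alloy} = P/A₂ = 38600/1575 = 24.51 MPa, tensile.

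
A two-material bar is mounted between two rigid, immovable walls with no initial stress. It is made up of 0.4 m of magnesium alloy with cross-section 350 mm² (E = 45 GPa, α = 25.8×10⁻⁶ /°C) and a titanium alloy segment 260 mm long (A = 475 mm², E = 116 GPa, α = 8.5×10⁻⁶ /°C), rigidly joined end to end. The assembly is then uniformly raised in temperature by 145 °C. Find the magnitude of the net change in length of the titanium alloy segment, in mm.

With the walls removed the bar would change length by δ_free = Σ αᵢΔT Lᵢ = 25.8×10⁻⁶×145×400 + 8.5×10⁻⁶×145×260 = 1.817 mm.
The rigid supports impose zero overall length change; the single axial force P common to all segments must satisfy P Σ Lᵢ/(AᵢEᵢ) = δ_free.
Σ Lᵢ/(AᵢEᵢ) = 400/(350×45×10³) + 260/(475×116×10³) = 3.012×10⁻⁵ mm/N.
Hence P = δ_free / Σ(L/AE) = 1.817/3.012×10⁻⁵ = 60.33 kN (compressive).
For the titanium alloy segment, free thermal change = 8.5×10⁻⁶×145×260 = 0.3205 mm and elastic change from P = 60330×260/(475×116×10³) = 0.2847 mm; these oppose, so the net change is 0.0358 mm (segment lengthens).

|ΔL| ≈ 0.0358 mm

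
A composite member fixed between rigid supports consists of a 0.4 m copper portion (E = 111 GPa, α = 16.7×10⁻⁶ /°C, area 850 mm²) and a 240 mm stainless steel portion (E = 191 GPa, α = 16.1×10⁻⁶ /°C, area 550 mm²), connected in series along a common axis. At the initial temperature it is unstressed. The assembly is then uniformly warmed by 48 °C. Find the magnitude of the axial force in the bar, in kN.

P ≈ 77.6 kN (compressive)

If the supports were absent, the total length change would be Σ αᵢΔT Lᵢ = 16.7×10⁻⁶×48×400 + 16.1×10⁻⁶×48×240 = 0.5061 mm.
The walls prevent any net length change, so an axial force P (same in every segment) develops. Compatibility: P · Σ Lᵢ/(AᵢEᵢ) = δ_free.
The series flexibility is Σ Lᵢ/(AᵢEᵢ) = 400/(850×111×10³) + 240/(550×191×10³) = 6.524×10⁻⁶ mm/N.
P = 0.5061 / 6.524×10⁻⁶ = 77580 N = 77.58 kN, compressive.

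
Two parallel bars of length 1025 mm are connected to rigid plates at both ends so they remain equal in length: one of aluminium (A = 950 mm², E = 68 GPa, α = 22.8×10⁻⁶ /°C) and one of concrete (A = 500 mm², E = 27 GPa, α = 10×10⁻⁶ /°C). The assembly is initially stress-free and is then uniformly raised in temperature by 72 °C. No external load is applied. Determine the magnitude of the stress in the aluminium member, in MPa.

Both members must finish at the same length. With the larger α, the aluminium tends to over-expand; the plates restrain it, putting the aluminium in compression and the concrete in tension. With no external load the two internal forces are equal and opposite, magnitude P.
Setting the final lengths equal and cancelling L: (α₁ − α₂)ΔT = P/(A₁E₁) + P/(A₂E₂).
|α₁ − α₂|·ΔT = 12.8×10⁻⁶ × 72 = 0.0009216.
1/(A₁E₁) + 1/(A₂E₂) = 1/(950×68×10³) + 1/(500×27×10³) = 8.955×10⁻⁸ N⁻¹.
So P = 0.0009216 / 8.955×10⁻⁸ = 10.29 kN.
σ_{aluminium} = P/A₁ = 10290/950 = 10.83 MPa, compressive.

σ ≈ 10.8 MPa (compressive)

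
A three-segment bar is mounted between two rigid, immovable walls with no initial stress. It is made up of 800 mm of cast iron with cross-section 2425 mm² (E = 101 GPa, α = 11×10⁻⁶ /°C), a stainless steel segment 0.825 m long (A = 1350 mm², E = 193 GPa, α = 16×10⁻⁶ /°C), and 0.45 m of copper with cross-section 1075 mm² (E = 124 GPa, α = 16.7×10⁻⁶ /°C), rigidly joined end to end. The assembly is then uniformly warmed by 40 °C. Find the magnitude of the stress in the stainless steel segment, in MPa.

σ ≈ 89.2 MPa (compressive)

Free thermal expansion of the whole bar: Σ αᵢΔT Lᵢ = 11×10⁻⁶×40×800 + 16×10⁻⁶×40×825 + 16.7×10⁻⁶×40×450 = 1.181 mm.
The rigid supports impose zero overall length change; the single axial force P common to all segments must satisfy P Σ Lᵢ/(AᵢEᵢ) = δ_free.
Σ Lᵢ/(AᵢEᵢ) = 800/(2425×101×10³) + 825/(1350×193×10³) + 450/(1075×124×10³) = 9.809×10⁻⁶ mm/N.
Hence P = δ_free / Σ(L/AE) = 1.181/9.809×10⁻⁶ = 120.4 kN (compressive).
σ_{stainless steel} = P / A = 120400 / 1350 = 89.16 MPa.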